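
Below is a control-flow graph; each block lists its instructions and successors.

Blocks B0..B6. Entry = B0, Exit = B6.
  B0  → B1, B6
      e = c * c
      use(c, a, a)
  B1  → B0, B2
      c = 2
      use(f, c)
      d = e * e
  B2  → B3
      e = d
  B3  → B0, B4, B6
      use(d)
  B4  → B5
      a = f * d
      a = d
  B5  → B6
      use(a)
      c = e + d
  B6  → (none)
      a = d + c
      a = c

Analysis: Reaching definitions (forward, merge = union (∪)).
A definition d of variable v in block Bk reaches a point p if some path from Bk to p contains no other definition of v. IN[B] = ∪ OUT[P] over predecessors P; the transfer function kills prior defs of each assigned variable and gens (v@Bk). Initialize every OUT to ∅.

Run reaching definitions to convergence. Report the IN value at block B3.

Answer: {c@B1, d@B1, e@B2}

Working:
Converged values:
  B0:   IN={c@B1, d@B1, e@B0, e@B2}   OUT={c@B1, d@B1, e@B0}
  B1:   IN={c@B1, d@B1, e@B0}   OUT={c@B1, d@B1, e@B0}
  B2:   IN={c@B1, d@B1, e@B0}   OUT={c@B1, d@B1, e@B2}
  B3:   IN={c@B1, d@B1, e@B2}   OUT={c@B1, d@B1, e@B2}
  B4:   IN={c@B1, d@B1, e@B2}   OUT={a@B4, c@B1, d@B1, e@B2}
  B5:   IN={a@B4, c@B1, d@B1, e@B2}   OUT={a@B4, c@B5, d@B1, e@B2}
  B6:   IN={a@B4, c@B1, c@B5, d@B1, e@B0, e@B2}   OUT={a@B6, c@B1, c@B5, d@B1, e@B0, e@B2}

Merge at B3: IN[B3] = OUT[B2] = {c@B1, d@B1, e@B2}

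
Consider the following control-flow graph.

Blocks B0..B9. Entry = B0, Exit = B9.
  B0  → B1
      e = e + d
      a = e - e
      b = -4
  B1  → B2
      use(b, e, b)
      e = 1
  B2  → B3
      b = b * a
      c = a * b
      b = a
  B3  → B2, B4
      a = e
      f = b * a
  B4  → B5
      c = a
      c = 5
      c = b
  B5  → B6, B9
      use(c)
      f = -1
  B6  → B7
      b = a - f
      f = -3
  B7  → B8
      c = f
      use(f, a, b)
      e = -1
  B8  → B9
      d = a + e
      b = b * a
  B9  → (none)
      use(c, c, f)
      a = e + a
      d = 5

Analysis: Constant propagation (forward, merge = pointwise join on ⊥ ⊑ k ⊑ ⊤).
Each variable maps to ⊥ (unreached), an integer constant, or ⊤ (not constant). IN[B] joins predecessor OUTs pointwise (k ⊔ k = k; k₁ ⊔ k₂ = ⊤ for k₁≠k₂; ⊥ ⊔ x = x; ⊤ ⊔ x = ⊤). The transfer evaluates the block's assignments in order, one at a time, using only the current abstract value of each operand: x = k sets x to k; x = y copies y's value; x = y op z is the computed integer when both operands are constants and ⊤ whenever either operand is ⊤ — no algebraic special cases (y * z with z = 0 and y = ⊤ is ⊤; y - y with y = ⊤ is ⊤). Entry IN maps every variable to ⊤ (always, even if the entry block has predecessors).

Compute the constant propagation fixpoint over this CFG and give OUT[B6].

Converged values:
  B0:   IN=(all ⊤)   OUT={b:-4; rest ⊤}
  B1:   IN={b:-4; rest ⊤}   OUT={b:-4, e:1; rest ⊤}
  B2:   IN={e:1; rest ⊤}   OUT={e:1; rest ⊤}
  B3:   IN={e:1; rest ⊤}   OUT={a:1, e:1; rest ⊤}
  B4:   IN={a:1, e:1; rest ⊤}   OUT={a:1, e:1; rest ⊤}
  B5:   IN={a:1, e:1; rest ⊤}   OUT={a:1, e:1, f:-1; rest ⊤}
  B6:   IN={a:1, e:1, f:-1; rest ⊤}   OUT={a:1, b:2, e:1, f:-3; rest ⊤}
  B7:   IN={a:1, b:2, e:1, f:-3; rest ⊤}   OUT={a:1, b:2, c:-3, e:-1, f:-3; rest ⊤}
  B8:   IN={a:1, b:2, c:-3, e:-1, f:-3; rest ⊤}   OUT={a:1, b:2, c:-3, d:0, e:-1, f:-3; rest ⊤}
  B9:   IN={a:1; rest ⊤}   OUT={d:5; rest ⊤}

Merge at B6: IN[B6] = OUT[B5] = {a: 1, b: ⊤, c: ⊤, d: ⊤, e: 1, f: -1}
Applying B6's transfer function to that IN value gives OUT[B6] (row B6 above).

Answer: {a: 1, b: 2, c: ⊤, d: ⊤, e: 1, f: -3}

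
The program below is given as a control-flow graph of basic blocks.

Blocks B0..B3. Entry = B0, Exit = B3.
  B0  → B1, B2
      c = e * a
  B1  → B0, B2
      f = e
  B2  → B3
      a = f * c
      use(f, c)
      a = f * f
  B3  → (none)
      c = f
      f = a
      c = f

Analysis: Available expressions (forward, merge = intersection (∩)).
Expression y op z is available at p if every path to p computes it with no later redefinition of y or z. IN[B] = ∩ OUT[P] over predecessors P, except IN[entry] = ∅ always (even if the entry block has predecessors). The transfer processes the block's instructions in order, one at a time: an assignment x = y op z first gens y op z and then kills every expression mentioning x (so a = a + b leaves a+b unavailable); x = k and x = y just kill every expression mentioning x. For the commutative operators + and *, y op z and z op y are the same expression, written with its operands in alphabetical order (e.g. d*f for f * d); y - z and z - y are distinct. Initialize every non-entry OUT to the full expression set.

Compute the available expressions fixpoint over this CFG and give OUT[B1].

Converged values:
  B0:  IN={}  OUT={a*e}
  B1:  IN={a*e}  OUT={a*e}
  B2:  IN={a*e}  OUT={c*f, f*f}
  B3:  IN={c*f, f*f}  OUT={}

Merge at B1: IN[B1] = OUT[B0] = {a*e}
Applying B1's transfer function to that IN value gives OUT[B1] (row B1 above).

Answer: {a*e}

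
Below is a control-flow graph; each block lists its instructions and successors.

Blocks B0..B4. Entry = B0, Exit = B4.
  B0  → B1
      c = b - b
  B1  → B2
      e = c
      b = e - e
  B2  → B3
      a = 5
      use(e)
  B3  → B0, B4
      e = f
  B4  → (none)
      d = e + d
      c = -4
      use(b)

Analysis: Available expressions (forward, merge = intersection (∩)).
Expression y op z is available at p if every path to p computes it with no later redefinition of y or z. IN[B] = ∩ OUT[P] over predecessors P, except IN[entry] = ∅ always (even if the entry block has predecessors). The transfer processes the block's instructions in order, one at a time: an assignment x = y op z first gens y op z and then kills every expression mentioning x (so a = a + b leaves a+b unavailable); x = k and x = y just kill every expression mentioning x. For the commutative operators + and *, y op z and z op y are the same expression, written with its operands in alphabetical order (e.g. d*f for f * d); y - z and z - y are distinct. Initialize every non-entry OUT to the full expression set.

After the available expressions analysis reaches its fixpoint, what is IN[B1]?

Fixpoint table:
  B0: | IN={} | OUT={b-b}
  B1: | IN={b-b} | OUT={e-e}
  B2: | IN={e-e} | OUT={e-e}
  B3: | IN={e-e} | OUT={}
  B4: | IN={} | OUT={}

Merge at B1: IN[B1] = OUT[B0] = {b-b}

Answer: {b-b}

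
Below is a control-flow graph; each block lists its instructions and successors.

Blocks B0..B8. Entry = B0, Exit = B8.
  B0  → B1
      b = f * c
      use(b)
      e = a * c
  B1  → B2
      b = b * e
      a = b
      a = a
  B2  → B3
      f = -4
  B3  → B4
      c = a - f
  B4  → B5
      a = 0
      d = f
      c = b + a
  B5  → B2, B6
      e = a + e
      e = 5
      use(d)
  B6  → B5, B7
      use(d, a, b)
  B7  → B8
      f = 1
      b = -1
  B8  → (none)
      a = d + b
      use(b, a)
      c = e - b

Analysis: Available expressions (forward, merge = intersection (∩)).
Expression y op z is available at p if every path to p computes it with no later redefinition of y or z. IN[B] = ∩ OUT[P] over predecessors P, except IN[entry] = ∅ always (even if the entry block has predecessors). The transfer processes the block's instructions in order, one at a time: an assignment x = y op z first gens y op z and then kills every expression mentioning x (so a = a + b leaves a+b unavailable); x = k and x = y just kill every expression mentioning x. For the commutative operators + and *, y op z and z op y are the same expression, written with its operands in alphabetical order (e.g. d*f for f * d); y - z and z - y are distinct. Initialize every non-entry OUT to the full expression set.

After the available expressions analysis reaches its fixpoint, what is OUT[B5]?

Converged values:
  B0: | IN={} | OUT={a*c, c*f}
  B1: | IN={a*c, c*f} | OUT={c*f}
  B2: | IN={} | OUT={}
  B3: | IN={} | OUT={a-f}
  B4: | IN={a-f} | OUT={a+b}
  B5: | IN={a+b} | OUT={a+b}
  B6: | IN={a+b} | OUT={a+b}
  B7: | IN={a+b} | OUT={}
  B8: | IN={} | OUT={b+d, e-b}

Merge at B5: IN[B5] = OUT[B4] ∩ OUT[B6] = {a+b}
Applying B5's transfer function to that IN value gives OUT[B5] (row B5 above).

Answer: {a+b}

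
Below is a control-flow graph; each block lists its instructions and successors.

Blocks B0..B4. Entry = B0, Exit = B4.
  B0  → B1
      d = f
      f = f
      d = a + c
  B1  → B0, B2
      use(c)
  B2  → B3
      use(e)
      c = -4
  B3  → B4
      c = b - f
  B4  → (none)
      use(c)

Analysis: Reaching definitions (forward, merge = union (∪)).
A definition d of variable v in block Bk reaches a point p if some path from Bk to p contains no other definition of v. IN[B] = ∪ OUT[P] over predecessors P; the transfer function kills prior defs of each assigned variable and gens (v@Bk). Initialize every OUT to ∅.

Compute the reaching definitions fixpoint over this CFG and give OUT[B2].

Converged values:
  B0: | IN={d@B0, f@B0} | OUT={d@B0, f@B0}
  B1: | IN={d@B0, f@B0} | OUT={d@B0, f@B0}
  B2: | IN={d@B0, f@B0} | OUT={c@B2, d@B0, f@B0}
  B3: | IN={c@B2, d@B0, f@B0} | OUT={c@B3, d@B0, f@B0}
  B4: | IN={c@B3, d@B0, f@B0} | OUT={c@B3, d@B0, f@B0}

Merge at B2: IN[B2] = OUT[B1] = {d@B0, f@B0}
Applying B2's transfer function to that IN value gives OUT[B2] (row B2 above).

Answer: {c@B2, d@B0, f@B0}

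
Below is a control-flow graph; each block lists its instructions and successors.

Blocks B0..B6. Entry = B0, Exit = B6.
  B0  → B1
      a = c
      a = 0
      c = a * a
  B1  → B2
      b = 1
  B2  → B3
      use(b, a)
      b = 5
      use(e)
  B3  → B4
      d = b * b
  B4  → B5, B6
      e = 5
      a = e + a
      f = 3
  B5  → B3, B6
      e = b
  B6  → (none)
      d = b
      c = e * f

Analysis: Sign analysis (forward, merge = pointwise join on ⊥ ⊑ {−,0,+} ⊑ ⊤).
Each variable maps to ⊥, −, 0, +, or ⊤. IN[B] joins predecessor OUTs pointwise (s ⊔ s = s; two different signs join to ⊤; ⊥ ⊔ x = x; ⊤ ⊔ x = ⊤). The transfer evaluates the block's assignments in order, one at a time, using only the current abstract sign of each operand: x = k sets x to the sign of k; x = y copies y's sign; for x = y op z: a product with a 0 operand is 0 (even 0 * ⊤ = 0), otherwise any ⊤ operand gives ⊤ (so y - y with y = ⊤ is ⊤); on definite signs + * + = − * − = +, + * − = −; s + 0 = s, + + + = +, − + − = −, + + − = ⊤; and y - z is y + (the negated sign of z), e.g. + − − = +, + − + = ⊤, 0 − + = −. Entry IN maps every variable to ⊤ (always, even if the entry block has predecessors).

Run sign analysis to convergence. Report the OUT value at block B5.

Answer: {a: ⊤, b: +, c: 0, d: +, e: +, f: +}

Trace:
Fixpoint table:
  B0:  IN=(all ⊤)  OUT={a:0, c:0; rest ⊤}
  B1:  IN={a:0, c:0; rest ⊤}  OUT={a:0, b:+, c:0; rest ⊤}
  B2:  IN={a:0, b:+, c:0; rest ⊤}  OUT={a:0, b:+, c:0; rest ⊤}
  B3:  IN={b:+, c:0; rest ⊤}  OUT={b:+, c:0, d:+; rest ⊤}
  B4:  IN={b:+, c:0, d:+; rest ⊤}  OUT={b:+, c:0, d:+, e:+, f:+; rest ⊤}
  B5:  IN={b:+, c:0, d:+, e:+, f:+; rest ⊤}  OUT={b:+, c:0, d:+, e:+, f:+; rest ⊤}
  B6:  IN={b:+, c:0, d:+, e:+, f:+; rest ⊤}  OUT={b:+, c:+, d:+, e:+, f:+; rest ⊤}

Merge at B5: IN[B5] = OUT[B4] = {a: ⊤, b: +, c: 0, d: +, e: +, f: +}
Applying B5's transfer function to that IN value gives OUT[B5] (row B5 above).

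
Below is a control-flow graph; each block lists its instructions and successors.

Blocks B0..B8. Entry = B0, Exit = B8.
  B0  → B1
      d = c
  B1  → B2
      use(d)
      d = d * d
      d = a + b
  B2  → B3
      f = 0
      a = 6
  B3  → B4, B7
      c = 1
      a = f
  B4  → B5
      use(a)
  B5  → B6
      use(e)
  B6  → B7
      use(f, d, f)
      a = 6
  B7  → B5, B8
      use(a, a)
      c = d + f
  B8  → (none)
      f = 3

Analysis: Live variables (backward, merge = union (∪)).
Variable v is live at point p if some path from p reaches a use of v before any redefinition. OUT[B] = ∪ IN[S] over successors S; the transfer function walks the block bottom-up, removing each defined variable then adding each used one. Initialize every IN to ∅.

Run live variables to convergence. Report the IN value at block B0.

Answer: {a, b, c, e}

Working:
Per-block solution:
  B0:  IN={a, b, c, e}  OUT={a, b, d, e}
  B1:  IN={a, b, d, e}  OUT={d, e}
  B2:  IN={d, e}  OUT={d, e, f}
  B3:  IN={d, e, f}  OUT={a, d, e, f}
  B4:  IN={a, d, e, f}  OUT={d, e, f}
  B5:  IN={d, e, f}  OUT={d, e, f}
  B6:  IN={d, e, f}  OUT={a, d, e, f}
  B7:  IN={a, d, e, f}  OUT={d, e, f}
  B8:  IN={}  OUT={}

Merge at B0: OUT[B0] = IN[B1] = {a, b, d, e}
Applying B0's transfer function to that OUT value gives IN[B0] (row B0 above).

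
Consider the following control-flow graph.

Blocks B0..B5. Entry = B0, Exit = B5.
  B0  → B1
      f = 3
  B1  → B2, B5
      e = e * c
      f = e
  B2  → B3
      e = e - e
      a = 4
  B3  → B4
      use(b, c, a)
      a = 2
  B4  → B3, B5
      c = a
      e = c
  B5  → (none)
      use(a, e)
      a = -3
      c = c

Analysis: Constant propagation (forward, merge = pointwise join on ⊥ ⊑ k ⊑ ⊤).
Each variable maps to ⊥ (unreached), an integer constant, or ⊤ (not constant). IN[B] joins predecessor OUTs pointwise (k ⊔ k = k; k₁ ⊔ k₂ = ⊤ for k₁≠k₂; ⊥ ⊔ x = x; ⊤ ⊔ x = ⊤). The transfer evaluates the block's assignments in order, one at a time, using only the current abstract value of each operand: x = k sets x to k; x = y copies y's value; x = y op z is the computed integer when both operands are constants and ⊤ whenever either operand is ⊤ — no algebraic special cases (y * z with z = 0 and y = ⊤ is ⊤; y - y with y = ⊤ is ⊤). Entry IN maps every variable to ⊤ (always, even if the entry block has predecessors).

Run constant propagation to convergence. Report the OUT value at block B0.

Converged values:
  B0: | IN=(all ⊤) | OUT={f:3; rest ⊤}
  B1: | IN={f:3; rest ⊤} | OUT=(all ⊤)
  B2: | IN=(all ⊤) | OUT={a:4; rest ⊤}
  B3: | IN=(all ⊤) | OUT={a:2; rest ⊤}
  B4: | IN={a:2; rest ⊤} | OUT={a:2, c:2, e:2; rest ⊤}
  B5: | IN=(all ⊤) | OUT={a:-3; rest ⊤}

B0 is the boundary node: IN[B0] = {a: ⊤, b: ⊤, c: ⊤, d: ⊤, e: ⊤, f: ⊤}
Applying B0's transfer function to that IN value gives OUT[B0] (row B0 above).

Answer: {a: ⊤, b: ⊤, c: ⊤, d: ⊤, e: ⊤, f: 3}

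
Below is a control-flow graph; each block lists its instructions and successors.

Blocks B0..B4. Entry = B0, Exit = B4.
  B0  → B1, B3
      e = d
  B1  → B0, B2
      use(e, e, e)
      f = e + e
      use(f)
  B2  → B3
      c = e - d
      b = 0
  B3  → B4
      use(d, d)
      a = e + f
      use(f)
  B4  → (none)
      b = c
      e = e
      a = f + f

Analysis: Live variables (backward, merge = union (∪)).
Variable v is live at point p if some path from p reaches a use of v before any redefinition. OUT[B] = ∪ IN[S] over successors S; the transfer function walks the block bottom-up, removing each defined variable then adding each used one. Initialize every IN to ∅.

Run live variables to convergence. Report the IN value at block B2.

Per-block solution:
  B0: | IN={c, d, f} | OUT={c, d, e, f}
  B1: | IN={c, d, e} | OUT={c, d, e, f}
  B2: | IN={d, e, f} | OUT={c, d, e, f}
  B3: | IN={c, d, e, f} | OUT={c, e, f}
  B4: | IN={c, e, f} | OUT={}

Merge at B2: OUT[B2] = IN[B3] = {c, d, e, f}
Applying B2's transfer function to that OUT value gives IN[B2] (row B2 above).

Answer: {d, e, f}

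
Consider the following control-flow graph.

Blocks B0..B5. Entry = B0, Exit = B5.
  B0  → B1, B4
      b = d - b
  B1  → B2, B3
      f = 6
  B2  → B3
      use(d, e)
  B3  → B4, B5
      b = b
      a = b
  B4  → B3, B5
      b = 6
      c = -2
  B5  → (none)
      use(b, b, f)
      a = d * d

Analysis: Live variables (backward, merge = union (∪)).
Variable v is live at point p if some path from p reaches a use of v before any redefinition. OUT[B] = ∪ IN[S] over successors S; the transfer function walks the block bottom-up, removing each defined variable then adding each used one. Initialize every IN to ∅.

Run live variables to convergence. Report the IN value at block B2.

Converged values:
  B0:   IN={b, d, e, f}   OUT={b, d, e, f}
  B1:   IN={b, d, e}   OUT={b, d, e, f}
  B2:   IN={b, d, e, f}   OUT={b, d, f}
  B3:   IN={b, d, f}   OUT={b, d, f}
  B4:   IN={d, f}   OUT={b, d, f}
  B5:   IN={b, d, f}   OUT={}

Merge at B2: OUT[B2] = IN[B3] = {b, d, f}
Applying B2's transfer function to that OUT value gives IN[B2] (row B2 above).

Answer: {b, d, e, f}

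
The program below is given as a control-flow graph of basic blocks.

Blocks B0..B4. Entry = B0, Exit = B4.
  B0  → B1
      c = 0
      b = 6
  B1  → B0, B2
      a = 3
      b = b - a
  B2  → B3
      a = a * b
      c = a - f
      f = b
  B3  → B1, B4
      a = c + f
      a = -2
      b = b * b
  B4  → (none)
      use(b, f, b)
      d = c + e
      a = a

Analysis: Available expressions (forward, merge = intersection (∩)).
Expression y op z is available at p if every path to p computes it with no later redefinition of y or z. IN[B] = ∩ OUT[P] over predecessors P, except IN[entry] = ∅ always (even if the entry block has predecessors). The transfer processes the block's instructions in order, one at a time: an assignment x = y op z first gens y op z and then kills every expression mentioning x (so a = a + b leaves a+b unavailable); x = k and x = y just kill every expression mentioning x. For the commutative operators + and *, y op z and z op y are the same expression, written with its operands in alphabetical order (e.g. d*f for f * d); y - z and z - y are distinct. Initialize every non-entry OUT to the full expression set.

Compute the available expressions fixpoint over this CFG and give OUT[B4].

Fixpoint table:
  B0:   IN={}   OUT={}
  B1:   IN={}   OUT={}
  B2:   IN={}   OUT={}
  B3:   IN={}   OUT={c+f}
  B4:   IN={c+f}   OUT={c+e, c+f}

Merge at B4: IN[B4] = OUT[B3] = {c+f}
Applying B4's transfer function to that IN value gives OUT[B4] (row B4 above).

Answer: {c+e, c+f}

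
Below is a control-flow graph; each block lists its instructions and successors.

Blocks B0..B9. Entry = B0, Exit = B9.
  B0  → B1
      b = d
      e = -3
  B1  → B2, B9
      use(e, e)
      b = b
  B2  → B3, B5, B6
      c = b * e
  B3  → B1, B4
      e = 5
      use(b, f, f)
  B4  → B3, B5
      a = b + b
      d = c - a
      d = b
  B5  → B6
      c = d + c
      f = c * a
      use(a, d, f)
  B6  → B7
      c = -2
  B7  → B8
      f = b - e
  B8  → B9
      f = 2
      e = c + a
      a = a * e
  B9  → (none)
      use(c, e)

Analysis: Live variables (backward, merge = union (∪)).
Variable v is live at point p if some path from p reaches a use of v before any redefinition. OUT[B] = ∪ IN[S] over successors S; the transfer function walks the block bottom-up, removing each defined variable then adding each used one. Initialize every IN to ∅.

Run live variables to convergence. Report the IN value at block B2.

Converged values:
  B0: | IN={a, c, d, f} | OUT={a, b, c, d, e, f}
  B1: | IN={a, b, c, d, e, f} | OUT={a, b, c, d, e, f}
  B2: | IN={a, b, d, e, f} | OUT={a, b, c, d, e, f}
  B3: | IN={a, b, c, d, f} | OUT={a, b, c, d, e, f}
  B4: | IN={b, c, e, f} | OUT={a, b, c, d, e, f}
  B5: | IN={a, b, c, d, e} | OUT={a, b, e}
  B6: | IN={a, b, e} | OUT={a, b, c, e}
  B7: | IN={a, b, c, e} | OUT={a, c}
  B8: | IN={a, c} | OUT={c, e}
  B9: | IN={c, e} | OUT={}

Merge at B2: OUT[B2] = IN[B3] ⊔ IN[B5] ⊔ IN[B6] = {a, b, c, d, e, f}
Applying B2's transfer function to that OUT value gives IN[B2] (row B2 above).

Answer: {a, b, d, e, f}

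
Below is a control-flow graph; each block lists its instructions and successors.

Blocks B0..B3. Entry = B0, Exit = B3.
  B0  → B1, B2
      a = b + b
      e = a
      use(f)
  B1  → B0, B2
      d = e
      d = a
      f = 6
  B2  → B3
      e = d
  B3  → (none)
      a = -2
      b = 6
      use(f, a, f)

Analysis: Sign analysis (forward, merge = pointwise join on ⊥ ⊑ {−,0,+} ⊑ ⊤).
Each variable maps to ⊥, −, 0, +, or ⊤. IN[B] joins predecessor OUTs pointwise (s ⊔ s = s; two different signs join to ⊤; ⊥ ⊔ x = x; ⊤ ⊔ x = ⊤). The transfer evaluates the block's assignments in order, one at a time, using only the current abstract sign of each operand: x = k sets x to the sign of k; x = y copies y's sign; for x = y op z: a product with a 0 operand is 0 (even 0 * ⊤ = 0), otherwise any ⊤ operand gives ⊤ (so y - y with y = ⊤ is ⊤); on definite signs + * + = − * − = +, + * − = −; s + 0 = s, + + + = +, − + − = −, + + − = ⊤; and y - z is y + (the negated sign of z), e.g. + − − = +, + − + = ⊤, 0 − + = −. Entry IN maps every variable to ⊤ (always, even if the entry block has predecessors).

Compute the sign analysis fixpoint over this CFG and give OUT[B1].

Answer: {a: ⊤, b: ⊤, c: ⊤, d: ⊤, e: ⊤, f: +}

Derivation:
Converged values:
  B0:   IN=(all ⊤)   OUT=(all ⊤)
  B1:   IN=(all ⊤)   OUT={f:+; rest ⊤}
  B2:   IN=(all ⊤)   OUT=(all ⊤)
  B3:   IN=(all ⊤)   OUT={a:-, b:+; rest ⊤}

Merge at B1: IN[B1] = OUT[B0] = {a: ⊤, b: ⊤, c: ⊤, d: ⊤, e: ⊤, f: ⊤}
Applying B1's transfer function to that IN value gives OUT[B1] (row B1 above).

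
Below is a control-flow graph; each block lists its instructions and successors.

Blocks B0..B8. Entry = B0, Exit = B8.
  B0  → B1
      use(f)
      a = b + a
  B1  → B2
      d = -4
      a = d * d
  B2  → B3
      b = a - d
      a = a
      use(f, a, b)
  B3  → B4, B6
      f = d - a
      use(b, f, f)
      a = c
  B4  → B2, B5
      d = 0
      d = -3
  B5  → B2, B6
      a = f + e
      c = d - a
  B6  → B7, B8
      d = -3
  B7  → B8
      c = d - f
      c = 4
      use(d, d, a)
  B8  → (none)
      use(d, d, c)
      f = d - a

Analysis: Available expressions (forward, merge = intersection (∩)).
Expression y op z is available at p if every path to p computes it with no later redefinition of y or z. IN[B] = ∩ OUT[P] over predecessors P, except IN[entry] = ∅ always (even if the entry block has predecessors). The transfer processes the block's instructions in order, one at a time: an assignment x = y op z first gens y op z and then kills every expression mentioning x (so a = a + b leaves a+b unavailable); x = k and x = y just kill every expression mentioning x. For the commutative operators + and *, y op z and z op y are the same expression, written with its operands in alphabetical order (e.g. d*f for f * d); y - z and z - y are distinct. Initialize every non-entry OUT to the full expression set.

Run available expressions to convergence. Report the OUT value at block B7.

Answer: {d-f}

Trace:
Per-block solution:
  B0:  IN={}  OUT={}
  B1:  IN={}  OUT={d*d}
  B2:  IN={}  OUT={}
  B3:  IN={}  OUT={}
  B4:  IN={}  OUT={}
  B5:  IN={}  OUT={d-a, e+f}
  B6:  IN={}  OUT={}
  B7:  IN={}  OUT={d-f}
  B8:  IN={}  OUT={d-a}

Merge at B7: IN[B7] = OUT[B6] = {}
Applying B7's transfer function to that IN value gives OUT[B7] (row B7 above).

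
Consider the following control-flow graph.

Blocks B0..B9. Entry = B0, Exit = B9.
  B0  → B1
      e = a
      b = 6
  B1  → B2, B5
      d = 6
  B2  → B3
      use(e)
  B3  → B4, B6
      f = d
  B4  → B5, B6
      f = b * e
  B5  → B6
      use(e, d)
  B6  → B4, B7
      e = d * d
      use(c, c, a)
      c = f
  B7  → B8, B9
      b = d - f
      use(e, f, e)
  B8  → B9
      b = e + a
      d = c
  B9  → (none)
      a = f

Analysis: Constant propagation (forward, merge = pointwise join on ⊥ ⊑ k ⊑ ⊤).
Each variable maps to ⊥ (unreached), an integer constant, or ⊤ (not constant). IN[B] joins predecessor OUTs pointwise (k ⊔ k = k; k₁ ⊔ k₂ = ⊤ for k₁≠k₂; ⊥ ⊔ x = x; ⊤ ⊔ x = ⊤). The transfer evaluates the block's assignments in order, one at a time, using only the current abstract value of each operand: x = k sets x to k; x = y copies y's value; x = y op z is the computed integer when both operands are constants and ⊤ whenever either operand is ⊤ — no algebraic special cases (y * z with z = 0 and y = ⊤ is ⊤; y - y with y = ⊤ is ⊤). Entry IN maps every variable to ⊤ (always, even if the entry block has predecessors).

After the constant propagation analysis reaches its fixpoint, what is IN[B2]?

Answer: {a: ⊤, b: 6, c: ⊤, d: 6, e: ⊤, f: ⊤}

Working:
Per-block solution:
  B0:  IN=(all ⊤)  OUT={b:6; rest ⊤}
  B1:  IN={b:6; rest ⊤}  OUT={b:6, d:6; rest ⊤}
  B2:  IN={b:6, d:6; rest ⊤}  OUT={b:6, d:6; rest ⊤}
  B3:  IN={b:6, d:6; rest ⊤}  OUT={b:6, d:6, f:6; rest ⊤}
  B4:  IN={b:6, d:6; rest ⊤}  OUT={b:6, d:6; rest ⊤}
  B5:  IN={b:6, d:6; rest ⊤}  OUT={b:6, d:6; rest ⊤}
  B6:  IN={b:6, d:6; rest ⊤}  OUT={b:6, d:6, e:36; rest ⊤}
  B7:  IN={b:6, d:6, e:36; rest ⊤}  OUT={d:6, e:36; rest ⊤}
  B8:  IN={d:6, e:36; rest ⊤}  OUT={e:36; rest ⊤}
  B9:  IN={e:36; rest ⊤}  OUT={e:36; rest ⊤}

Merge at B2: IN[B2] = OUT[B1] = {a: ⊤, b: 6, c: ⊤, d: 6, e: ⊤, f: ⊤}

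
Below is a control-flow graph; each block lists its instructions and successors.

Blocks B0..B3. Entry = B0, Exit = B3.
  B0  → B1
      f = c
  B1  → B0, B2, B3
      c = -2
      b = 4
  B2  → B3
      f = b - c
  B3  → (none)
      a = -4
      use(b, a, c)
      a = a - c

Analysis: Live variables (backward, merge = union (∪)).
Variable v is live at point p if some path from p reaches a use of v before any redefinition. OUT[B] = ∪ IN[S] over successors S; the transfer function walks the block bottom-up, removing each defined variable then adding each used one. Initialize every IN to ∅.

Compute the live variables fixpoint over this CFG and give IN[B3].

Answer: {b, c}

Derivation:
Converged values:
  B0:  IN={c}  OUT={}
  B1:  IN={}  OUT={b, c}
  B2:  IN={b, c}  OUT={b, c}
  B3:  IN={b, c}  OUT={}

B3 is the boundary node: OUT[B3] = {}
Applying B3's transfer function to that OUT value gives IN[B3] (row B3 above).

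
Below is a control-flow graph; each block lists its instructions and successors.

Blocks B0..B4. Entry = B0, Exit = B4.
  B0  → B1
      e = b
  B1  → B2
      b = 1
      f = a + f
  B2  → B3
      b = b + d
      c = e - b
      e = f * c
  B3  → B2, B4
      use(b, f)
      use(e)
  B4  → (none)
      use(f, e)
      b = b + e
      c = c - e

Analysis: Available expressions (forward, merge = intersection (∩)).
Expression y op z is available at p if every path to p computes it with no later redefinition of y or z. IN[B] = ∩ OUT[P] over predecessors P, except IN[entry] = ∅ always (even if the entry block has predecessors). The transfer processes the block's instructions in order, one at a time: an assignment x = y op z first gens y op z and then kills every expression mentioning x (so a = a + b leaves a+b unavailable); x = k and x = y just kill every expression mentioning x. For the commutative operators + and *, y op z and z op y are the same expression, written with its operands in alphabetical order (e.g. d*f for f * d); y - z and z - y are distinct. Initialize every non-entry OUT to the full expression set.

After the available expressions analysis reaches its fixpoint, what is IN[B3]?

Answer: {c*f}

Working:
Fixpoint table:
  B0:   IN={}   OUT={}
  B1:   IN={}   OUT={}
  B2:   IN={}   OUT={c*f}
  B3:   IN={c*f}   OUT={c*f}
  B4:   IN={c*f}   OUT={}

Merge at B3: IN[B3] = OUT[B2] = {c*f}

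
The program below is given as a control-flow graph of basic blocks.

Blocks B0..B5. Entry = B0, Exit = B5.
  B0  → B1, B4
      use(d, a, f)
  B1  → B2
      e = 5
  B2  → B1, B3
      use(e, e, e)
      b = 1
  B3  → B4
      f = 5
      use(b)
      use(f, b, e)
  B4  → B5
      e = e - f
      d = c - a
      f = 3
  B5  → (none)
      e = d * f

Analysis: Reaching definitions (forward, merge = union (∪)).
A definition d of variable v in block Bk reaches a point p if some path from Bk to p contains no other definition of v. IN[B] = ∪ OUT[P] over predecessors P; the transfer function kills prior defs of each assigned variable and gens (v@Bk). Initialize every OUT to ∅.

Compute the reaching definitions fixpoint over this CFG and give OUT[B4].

Answer: {b@B2, d@B4, e@B4, f@B4}

Trace:
Converged values:
  B0:   IN={}   OUT={}
  B1:   IN={b@B2, e@B1}   OUT={b@B2, e@B1}
  B2:   IN={b@B2, e@B1}   OUT={b@B2, e@B1}
  B3:   IN={b@B2, e@B1}   OUT={b@B2, e@B1, f@B3}
  B4:   IN={b@B2, e@B1, f@B3}   OUT={b@B2, d@B4, e@B4, f@B4}
  B5:   IN={b@B2, d@B4, e@B4, f@B4}   OUT={b@B2, d@B4, e@B5, f@B4}

Merge at B4: IN[B4] = OUT[B0] ⊔ OUT[B3] = {b@B2, e@B1, f@B3}
Applying B4's transfer function to that IN value gives OUT[B4] (row B4 above).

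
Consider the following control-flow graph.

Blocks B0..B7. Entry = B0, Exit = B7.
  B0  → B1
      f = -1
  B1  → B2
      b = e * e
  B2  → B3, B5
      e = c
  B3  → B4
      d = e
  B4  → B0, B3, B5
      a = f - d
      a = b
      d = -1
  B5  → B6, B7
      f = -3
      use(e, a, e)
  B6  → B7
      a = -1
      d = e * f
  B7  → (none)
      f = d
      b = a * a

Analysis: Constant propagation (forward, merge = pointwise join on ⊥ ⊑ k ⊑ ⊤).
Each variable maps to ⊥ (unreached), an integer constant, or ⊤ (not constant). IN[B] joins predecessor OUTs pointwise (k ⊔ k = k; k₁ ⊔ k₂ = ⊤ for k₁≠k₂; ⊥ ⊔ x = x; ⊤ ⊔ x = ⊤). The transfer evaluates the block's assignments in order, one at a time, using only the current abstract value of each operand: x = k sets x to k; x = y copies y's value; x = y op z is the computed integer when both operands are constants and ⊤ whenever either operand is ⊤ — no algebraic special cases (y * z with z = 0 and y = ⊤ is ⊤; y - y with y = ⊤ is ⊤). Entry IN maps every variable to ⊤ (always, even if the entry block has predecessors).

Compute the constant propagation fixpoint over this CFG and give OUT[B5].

Answer: {a: ⊤, b: ⊤, c: ⊤, d: ⊤, e: ⊤, f: -3}

Working:
Per-block solution:
  B0:  IN=(all ⊤)  OUT={f:-1; rest ⊤}
  B1:  IN={f:-1; rest ⊤}  OUT={f:-1; rest ⊤}
  B2:  IN={f:-1; rest ⊤}  OUT={f:-1; rest ⊤}
  B3:  IN={f:-1; rest ⊤}  OUT={f:-1; rest ⊤}
  B4:  IN={f:-1; rest ⊤}  OUT={d:-1, f:-1; rest ⊤}
  B5:  IN={f:-1; rest ⊤}  OUT={f:-3; rest ⊤}
  B6:  IN={f:-3; rest ⊤}  OUT={a:-1, f:-3; rest ⊤}
  B7:  IN={f:-3; rest ⊤}  OUT=(all ⊤)

Merge at B5: IN[B5] = OUT[B2] ⊔ OUT[B4] = {a: ⊤, b: ⊤, c: ⊤, d: ⊤, e: ⊤, f: -1}
Applying B5's transfer function to that IN value gives OUT[B5] (row B5 above).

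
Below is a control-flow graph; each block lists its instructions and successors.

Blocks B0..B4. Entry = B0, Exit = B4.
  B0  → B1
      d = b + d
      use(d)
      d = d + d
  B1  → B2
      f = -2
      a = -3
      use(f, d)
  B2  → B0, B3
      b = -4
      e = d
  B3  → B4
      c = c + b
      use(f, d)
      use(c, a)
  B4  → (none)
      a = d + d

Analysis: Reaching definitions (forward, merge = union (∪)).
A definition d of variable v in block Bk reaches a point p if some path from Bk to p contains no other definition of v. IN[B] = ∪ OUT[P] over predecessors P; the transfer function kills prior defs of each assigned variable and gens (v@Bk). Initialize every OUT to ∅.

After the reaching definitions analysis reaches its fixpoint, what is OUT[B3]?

Answer: {a@B1, b@B2, c@B3, d@B0, e@B2, f@B1}

Working:
Per-block solution:
  B0:  IN={a@B1, b@B2, d@B0, e@B2, f@B1}  OUT={a@B1, b@B2, d@B0, e@B2, f@B1}
  B1:  IN={a@B1, b@B2, d@B0, e@B2, f@B1}  OUT={a@B1, b@B2, d@B0, e@B2, f@B1}
  B2:  IN={a@B1, b@B2, d@B0, e@B2, f@B1}  OUT={a@B1, b@B2, d@B0, e@B2, f@B1}
  B3:  IN={a@B1, b@B2, d@B0, e@B2, f@B1}  OUT={a@B1, b@B2, c@B3, d@B0, e@B2, f@B1}
  B4:  IN={a@B1, b@B2, c@B3, d@B0, e@B2, f@B1}  OUT={a@B4, b@B2, c@B3, d@B0, e@B2, f@B1}

Merge at B3: IN[B3] = OUT[B2] = {a@B1, b@B2, d@B0, e@B2, f@B1}
Applying B3's transfer function to that IN value gives OUT[B3] (row B3 above).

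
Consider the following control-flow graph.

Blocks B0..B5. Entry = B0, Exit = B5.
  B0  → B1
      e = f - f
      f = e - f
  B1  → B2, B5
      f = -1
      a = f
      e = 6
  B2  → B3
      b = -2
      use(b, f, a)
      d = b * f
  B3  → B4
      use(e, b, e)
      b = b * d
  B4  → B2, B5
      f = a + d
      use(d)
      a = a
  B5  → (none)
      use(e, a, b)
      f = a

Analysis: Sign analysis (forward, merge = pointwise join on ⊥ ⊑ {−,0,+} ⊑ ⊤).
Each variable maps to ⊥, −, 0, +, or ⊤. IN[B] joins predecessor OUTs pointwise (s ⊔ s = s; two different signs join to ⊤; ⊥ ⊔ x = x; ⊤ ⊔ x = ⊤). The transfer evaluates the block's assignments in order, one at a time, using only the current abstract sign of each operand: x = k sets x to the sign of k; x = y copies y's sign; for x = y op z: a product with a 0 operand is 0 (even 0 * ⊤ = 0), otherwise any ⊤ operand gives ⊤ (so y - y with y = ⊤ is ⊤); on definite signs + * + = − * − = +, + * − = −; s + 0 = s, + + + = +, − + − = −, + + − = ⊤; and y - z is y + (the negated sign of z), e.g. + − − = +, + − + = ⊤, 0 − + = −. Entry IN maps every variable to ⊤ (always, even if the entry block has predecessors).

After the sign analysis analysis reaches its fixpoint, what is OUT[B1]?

Per-block solution:
  B0:  IN=(all ⊤)  OUT=(all ⊤)
  B1:  IN=(all ⊤)  OUT={a:-, e:+, f:-; rest ⊤}
  B2:  IN={a:-, e:+; rest ⊤}  OUT={a:-, b:-, e:+; rest ⊤}
  B3:  IN={a:-, b:-, e:+; rest ⊤}  OUT={a:-, e:+; rest ⊤}
  B4:  IN={a:-, e:+; rest ⊤}  OUT={a:-, e:+; rest ⊤}
  B5:  IN={a:-, e:+; rest ⊤}  OUT={a:-, e:+, f:-; rest ⊤}

Merge at B1: IN[B1] = OUT[B0] = {a: ⊤, b: ⊤, c: ⊤, d: ⊤, e: ⊤, f: ⊤}
Applying B1's transfer function to that IN value gives OUT[B1] (row B1 above).

Answer: {a: -, b: ⊤, c: ⊤, d: ⊤, e: +, f: -}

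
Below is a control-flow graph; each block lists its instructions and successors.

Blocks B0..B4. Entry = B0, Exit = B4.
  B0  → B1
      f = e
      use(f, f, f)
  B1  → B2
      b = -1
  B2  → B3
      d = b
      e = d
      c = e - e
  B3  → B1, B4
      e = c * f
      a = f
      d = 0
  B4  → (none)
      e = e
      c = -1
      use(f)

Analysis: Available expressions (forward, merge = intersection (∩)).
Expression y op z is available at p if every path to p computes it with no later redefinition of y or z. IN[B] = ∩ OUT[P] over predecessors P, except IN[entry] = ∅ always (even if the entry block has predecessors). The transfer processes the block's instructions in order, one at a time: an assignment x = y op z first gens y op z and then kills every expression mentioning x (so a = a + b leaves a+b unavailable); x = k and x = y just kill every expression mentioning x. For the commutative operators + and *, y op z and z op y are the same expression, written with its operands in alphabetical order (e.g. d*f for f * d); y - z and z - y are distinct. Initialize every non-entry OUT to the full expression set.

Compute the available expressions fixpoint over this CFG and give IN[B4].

Per-block solution:
  B0:  IN={}  OUT={}
  B1:  IN={}  OUT={}
  B2:  IN={}  OUT={e-e}
  B3:  IN={e-e}  OUT={c*f}
  B4:  IN={c*f}  OUT={}

Merge at B4: IN[B4] = OUT[B3] = {c*f}

Answer: {c*f}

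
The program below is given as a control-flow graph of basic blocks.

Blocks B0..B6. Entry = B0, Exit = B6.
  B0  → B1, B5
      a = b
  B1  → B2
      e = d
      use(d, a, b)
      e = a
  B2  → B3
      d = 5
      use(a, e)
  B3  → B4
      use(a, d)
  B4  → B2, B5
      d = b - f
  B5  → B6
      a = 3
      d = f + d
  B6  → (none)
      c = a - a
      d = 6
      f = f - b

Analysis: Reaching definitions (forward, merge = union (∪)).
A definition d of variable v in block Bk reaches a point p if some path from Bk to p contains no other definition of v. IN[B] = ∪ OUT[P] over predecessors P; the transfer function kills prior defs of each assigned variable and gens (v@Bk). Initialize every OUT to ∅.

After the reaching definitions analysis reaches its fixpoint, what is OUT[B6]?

Per-block solution:
  B0:   IN={}   OUT={a@B0}
  B1:   IN={a@B0}   OUT={a@B0, e@B1}
  B2:   IN={a@B0, d@B4, e@B1}   OUT={a@B0, d@B2, e@B1}
  B3:   IN={a@B0, d@B2, e@B1}   OUT={a@B0, d@B2, e@B1}
  B4:   IN={a@B0, d@B2, e@B1}   OUT={a@B0, d@B4, e@B1}
  B5:   IN={a@B0, d@B4, e@B1}   OUT={a@B5, d@B5, e@B1}
  B6:   IN={a@B5, d@B5, e@B1}   OUT={a@B5, c@B6, d@B6, e@B1, f@B6}

Merge at B6: IN[B6] = OUT[B5] = {a@B5, d@B5, e@B1}
Applying B6's transfer function to that IN value gives OUT[B6] (row B6 above).

Answer: {a@B5, c@B6, d@B6, e@B1, f@B6}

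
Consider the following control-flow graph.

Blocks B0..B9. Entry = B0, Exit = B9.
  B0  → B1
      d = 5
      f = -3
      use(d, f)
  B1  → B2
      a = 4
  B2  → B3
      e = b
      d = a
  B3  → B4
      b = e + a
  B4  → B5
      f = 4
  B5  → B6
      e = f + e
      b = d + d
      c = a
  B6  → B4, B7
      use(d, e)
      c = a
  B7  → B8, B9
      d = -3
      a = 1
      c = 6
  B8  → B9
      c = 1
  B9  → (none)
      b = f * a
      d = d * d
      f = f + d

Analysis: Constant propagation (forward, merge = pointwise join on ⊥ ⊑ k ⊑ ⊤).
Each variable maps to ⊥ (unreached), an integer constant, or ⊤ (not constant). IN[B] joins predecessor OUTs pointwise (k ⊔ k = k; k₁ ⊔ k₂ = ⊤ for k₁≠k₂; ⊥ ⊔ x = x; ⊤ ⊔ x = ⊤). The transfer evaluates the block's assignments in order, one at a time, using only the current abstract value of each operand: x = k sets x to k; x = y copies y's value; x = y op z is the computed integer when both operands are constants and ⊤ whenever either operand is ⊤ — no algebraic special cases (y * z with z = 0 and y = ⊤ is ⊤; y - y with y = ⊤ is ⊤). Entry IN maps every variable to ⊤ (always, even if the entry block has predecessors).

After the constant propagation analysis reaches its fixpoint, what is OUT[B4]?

Answer: {a: 4, b: ⊤, c: ⊤, d: 4, e: ⊤, f: 4}

Working:
Per-block solution:
  B0:  IN=(all ⊤)  OUT={d:5, f:-3; rest ⊤}
  B1:  IN={d:5, f:-3; rest ⊤}  OUT={a:4, d:5, f:-3; rest ⊤}
  B2:  IN={a:4, d:5, f:-3; rest ⊤}  OUT={a:4, d:4, f:-3; rest ⊤}
  B3:  IN={a:4, d:4, f:-3; rest ⊤}  OUT={a:4, d:4, f:-3; rest ⊤}
  B4:  IN={a:4, d:4; rest ⊤}  OUT={a:4, d:4, f:4; rest ⊤}
  B5:  IN={a:4, d:4, f:4; rest ⊤}  OUT={a:4, b:8, c:4, d:4, f:4; rest ⊤}
  B6:  IN={a:4, b:8, c:4, d:4, f:4; rest ⊤}  OUT={a:4, b:8, c:4, d:4, f:4; rest ⊤}
  B7:  IN={a:4, b:8, c:4, d:4, f:4; rest ⊤}  OUT={a:1, b:8, c:6, d:-3, f:4; rest ⊤}
  B8:  IN={a:1, b:8, c:6, d:-3, f:4; rest ⊤}  OUT={a:1, b:8, c:1, d:-3, f:4; rest ⊤}
  B9:  IN={a:1, b:8, d:-3, f:4; rest ⊤}  OUT={a:1, b:4, d:9, f:13; rest ⊤}

Merge at B4: IN[B4] = OUT[B3] ⊔ OUT[B6] = {a: 4, b: ⊤, c: ⊤, d: 4, e: ⊤, f: ⊤}
Applying B4's transfer function to that IN value gives OUT[B4] (row B4 above).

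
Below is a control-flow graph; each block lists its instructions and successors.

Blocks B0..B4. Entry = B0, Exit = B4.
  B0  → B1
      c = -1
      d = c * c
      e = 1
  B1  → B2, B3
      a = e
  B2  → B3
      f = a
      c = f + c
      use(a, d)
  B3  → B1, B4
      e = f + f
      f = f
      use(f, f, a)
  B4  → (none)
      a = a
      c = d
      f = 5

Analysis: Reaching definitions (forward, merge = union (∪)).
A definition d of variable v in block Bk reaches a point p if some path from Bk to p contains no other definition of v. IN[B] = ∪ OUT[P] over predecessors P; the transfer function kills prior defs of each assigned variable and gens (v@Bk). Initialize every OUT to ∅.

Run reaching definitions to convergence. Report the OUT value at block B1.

Fixpoint table:
  B0:   IN={}   OUT={c@B0, d@B0, e@B0}
  B1:   IN={a@B1, c@B0, c@B2, d@B0, e@B0, e@B3, f@B3}   OUT={a@B1, c@B0, c@B2, d@B0, e@B0, e@B3, f@B3}
  B2:   IN={a@B1, c@B0, c@B2, d@B0, e@B0, e@B3, f@B3}   OUT={a@B1, c@B2, d@B0, e@B0, e@B3, f@B2}
  B3:   IN={a@B1, c@B0, c@B2, d@B0, e@B0, e@B3, f@B2, f@B3}   OUT={a@B1, c@B0, c@B2, d@B0, e@B3, f@B3}
  B4:   IN={a@B1, c@B0, c@B2, d@B0, e@B3, f@B3}   OUT={a@B4, c@B4, d@B0, e@B3, f@B4}

Merge at B1: IN[B1] = OUT[B0] ⊔ OUT[B3] = {a@B1, c@B0, c@B2, d@B0, e@B0, e@B3, f@B3}
Applying B1's transfer function to that IN value gives OUT[B1] (row B1 above).

Answer: {a@B1, c@B0, c@B2, d@B0, e@B0, e@B3, f@B3}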